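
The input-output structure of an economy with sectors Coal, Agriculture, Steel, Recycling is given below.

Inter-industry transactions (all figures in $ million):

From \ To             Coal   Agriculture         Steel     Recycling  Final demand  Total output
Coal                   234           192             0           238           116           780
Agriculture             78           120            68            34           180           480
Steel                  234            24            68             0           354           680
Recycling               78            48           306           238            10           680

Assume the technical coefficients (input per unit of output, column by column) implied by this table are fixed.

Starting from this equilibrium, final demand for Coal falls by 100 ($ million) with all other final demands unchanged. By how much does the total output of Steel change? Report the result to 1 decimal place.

Δx_S = -73.6

Technical coefficients a_ij = z_ij / X_j:
  a_CC = 234/780 = 0.30, a_AC = 78/780 = 0.10, a_SC = 234/780 = 0.30, a_RC = 78/780 = 0.10
  a_CA = 192/480 = 0.40, a_AA = 120/480 = 0.25, a_SA = 24/480 = 0.05, a_RA = 48/480 = 0.10
  a_CS = 0/680 = 0.00, a_AS = 68/680 = 0.10, a_SS = 68/680 = 0.10, a_RS = 306/680 = 0.45
  a_CR = 238/680 = 0.35, a_AR = 34/680 = 0.05, a_SR = 0/680 = 0.00, a_RR = 238/680 = 0.35
I − A =
  [   0.70    -0.40     0.00    -0.35]
  [  -0.10     0.75    -0.10    -0.05]
  [  -0.30    -0.05     0.90     0.00]
  [  -0.10    -0.10    -0.45     0.65]
Compute the cofactors C_ij = (−1)^(i+j)·(3×3 minor ij) of I−A; the adjugate is their transpose:
adj(I−A) = Cᵀ =
  [ 0.429875   0.273375   0.156625   0.252500]
  [ 0.089250   0.330750   0.073500   0.073500]
  [ 0.148250   0.109500   0.280000   0.088250]
  [ 0.182500   0.168750   0.229250   0.421000]
det(I−A) = Σ_j (I−A)_1j·C_1j = (0.70)(0.429875) + (-0.40)(0.089250) + (0.00)(0.148250) + (-0.35)(0.182500) = 0.2013375
(I − A)⁻¹ = adj(I−A) / det(I−A) ≈
  [   2.1351     1.3578     0.7779     1.2541]
  [   0.4433     1.6428     0.3651     0.3651]
  [   0.7363     0.5439     1.3907     0.4383]
  [   0.9064     0.8381     1.1386     2.0910]
Δx = (I − A)⁻¹ Δd with Δd having -100 in the Coal component and 0 elsewhere.
So Δx_S = L_SC · (-100), where L_SC = adj(I−A)_SC / det(I−A) = 0.148250 / 0.2013375.
Δx_S = 0.148250 × (-100) / 0.2013375 = -14.825 / 0.2013375 ≈ -73.6.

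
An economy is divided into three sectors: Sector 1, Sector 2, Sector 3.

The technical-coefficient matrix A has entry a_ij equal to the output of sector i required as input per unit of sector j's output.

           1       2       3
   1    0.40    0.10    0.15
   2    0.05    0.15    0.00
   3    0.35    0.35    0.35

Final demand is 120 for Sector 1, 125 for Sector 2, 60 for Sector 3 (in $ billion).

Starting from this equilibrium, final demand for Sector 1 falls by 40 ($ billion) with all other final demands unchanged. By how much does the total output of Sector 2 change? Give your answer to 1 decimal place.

I − A =
  [   0.60    -0.10    -0.15]
  [  -0.05     0.85     0.00]
  [  -0.35    -0.35     0.65]
Cofactors of I−A, C_ij = (−1)^(i+j)·(minor ij) (rows/columns in the sector order above):
  C_11 = (0.85)(0.65) − (0.00)(-0.35) = 0.5525
  C_12 = −[(-0.05)(0.65) − (0.00)(-0.35)] = 0.0325
  C_13 = (-0.05)(-0.35) − (0.85)(-0.35) = 0.3150
  C_21 = −[(-0.10)(0.65) − (-0.15)(-0.35)] = 0.1175
  C_22 = (0.60)(0.65) − (-0.15)(-0.35) = 0.3375
  C_23 = −[(0.60)(-0.35) − (-0.10)(-0.35)] = 0.2450
  C_31 = (-0.10)(0.00) − (-0.15)(0.85) = 0.1275
  C_32 = −[(0.60)(0.00) − (-0.15)(-0.05)] = 0.0075
  C_33 = (0.60)(0.85) − (-0.10)(-0.05) = 0.5050
det(I−A) = Σ_j (I−A)_1j·C_1j = (0.60)(0.5525) + (-0.10)(0.0325) + (-0.15)(0.3150) = 0.2810
adj(I−A) = Cᵀ =
  [ 0.5525   0.1175   0.1275]
  [ 0.0325   0.3375   0.0075]
  [ 0.3150   0.2450   0.5050]
(I − A)⁻¹ = adj(I−A) / det(I−A) ≈
  [   1.9662     0.4181     0.4537]
  [   0.1157     1.2011     0.0267]
  [   1.1210     0.8719     1.7972]
Δx = (I − A)⁻¹ Δd with Δd having -40 in the Sector 1 component and 0 elsewhere.
So Δx_2 = L_21 · (-40), where L_21 = adj(I−A)_21 / det(I−A) = 0.0325 / 0.2810.
Δx_2 = 0.0325 × (-40) / 0.2810 = -1.30 / 0.2810 ≈ -4.6.

Δx_2 = -4.6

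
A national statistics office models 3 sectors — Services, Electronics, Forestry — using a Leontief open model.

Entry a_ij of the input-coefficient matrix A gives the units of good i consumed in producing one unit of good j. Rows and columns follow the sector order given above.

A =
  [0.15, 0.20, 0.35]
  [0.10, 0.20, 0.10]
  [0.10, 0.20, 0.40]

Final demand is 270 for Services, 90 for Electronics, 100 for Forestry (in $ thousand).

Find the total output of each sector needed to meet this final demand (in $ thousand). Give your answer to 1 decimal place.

I − A =
  [   0.85    -0.20    -0.35]
  [  -0.10     0.80    -0.10]
  [  -0.10    -0.20     0.60]
Cofactors of I−A, C_ij = (−1)^(i+j)·(minor ij) (rows/columns in the sector order above):
  C_11 = (0.80)(0.60) − (-0.10)(-0.20) = 0.4600
  C_12 = −[(-0.10)(0.60) − (-0.10)(-0.10)] = 0.0700
  C_13 = (-0.10)(-0.20) − (0.80)(-0.10) = 0.1000
  C_21 = −[(-0.20)(0.60) − (-0.35)(-0.20)] = 0.1900
  C_22 = (0.85)(0.60) − (-0.35)(-0.10) = 0.4750
  C_23 = −[(0.85)(-0.20) − (-0.20)(-0.10)] = 0.1900
  C_31 = (-0.20)(-0.10) − (-0.35)(0.80) = 0.3000
  C_32 = −[(0.85)(-0.10) − (-0.35)(-0.10)] = 0.1200
  C_33 = (0.85)(0.80) − (-0.20)(-0.10) = 0.6600
det(I−A) = Σ_j (I−A)_1j·C_1j = (0.85)(0.4600) + (-0.20)(0.0700) + (-0.35)(0.1000) = 0.3420
adj(I−A) = Cᵀ =
  [ 0.4600   0.1900   0.3000]
  [ 0.0700   0.4750   0.1200]
  [ 0.1000   0.1900   0.6600]
(I − A)⁻¹ = adj(I−A) / det(I−A) ≈
  [   1.3450     0.5556     0.8772]
  [   0.2047     1.3889     0.3509]
  [   0.2924     0.5556     1.9298]
x = (I − A)⁻¹ d = adj(I−A)·d / det(I−A), with det(I−A) = 0.3420:
  x_S = (0.4600·270 + 0.1900·90 + 0.3000·100) / 0.3420 = 171.30 / 0.3420 ≈ 500.9
  x_E = (0.0700·270 + 0.4750·90 + 0.1200·100) / 0.3420 = 73.65 / 0.3420 ≈ 215.4
  x_F = (0.1000·270 + 0.1900·90 + 0.6600·100) / 0.3420 = 110.10 / 0.3420 ≈ 321.9

x_S = 500.9, x_E = 215.4, x_F = 321.9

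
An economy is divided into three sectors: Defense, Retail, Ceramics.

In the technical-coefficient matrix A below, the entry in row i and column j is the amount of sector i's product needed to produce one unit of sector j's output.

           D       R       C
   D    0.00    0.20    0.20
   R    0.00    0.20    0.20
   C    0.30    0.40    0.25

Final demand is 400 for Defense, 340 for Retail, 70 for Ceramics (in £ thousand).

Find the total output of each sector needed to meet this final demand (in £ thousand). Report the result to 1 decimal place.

I − A =
  [   1.00    -0.20    -0.20]
  [   0.00     0.80    -0.20]
  [  -0.30    -0.40     0.75]
Cofactors of I−A, C_ij = (−1)^(i+j)·(minor ij) (rows/columns in the sector order above):
  C_11 = (0.80)(0.75) − (-0.20)(-0.40) = 0.5200
  C_12 = −[(0.00)(0.75) − (-0.20)(-0.30)] = 0.0600
  C_13 = (0.00)(-0.40) − (0.80)(-0.30) = 0.2400
  C_21 = −[(-0.20)(0.75) − (-0.20)(-0.40)] = 0.2300
  C_22 = (1.00)(0.75) − (-0.20)(-0.30) = 0.6900
  C_23 = −[(1.00)(-0.40) − (-0.20)(-0.30)] = 0.4600
  C_31 = (-0.20)(-0.20) − (-0.20)(0.80) = 0.2000
  C_32 = −[(1.00)(-0.20) − (-0.20)(0.00)] = 0.2000
  C_33 = (1.00)(0.80) − (-0.20)(0.00) = 0.8000
det(I−A) = Σ_j (I−A)_1j·C_1j = (1.00)(0.5200) + (-0.20)(0.0600) + (-0.20)(0.2400) = 0.4600
adj(I−A) = Cᵀ =
  [ 0.5200   0.2300   0.2000]
  [ 0.0600   0.6900   0.2000]
  [ 0.2400   0.4600   0.8000]
(I − A)⁻¹ = adj(I−A) / det(I−A) ≈
  [   1.1304     0.5000     0.4348]
  [   0.1304     1.5000     0.4348]
  [   0.5217     1.0000     1.7391]
x = (I − A)⁻¹ d = adj(I−A)·d / det(I−A), with det(I−A) = 0.4600:
  x_D = (0.5200·400 + 0.2300·340 + 0.2000·70) / 0.4600 = 300.20 / 0.4600 ≈ 652.6
  x_R = (0.0600·400 + 0.6900·340 + 0.2000·70) / 0.4600 = 272.60 / 0.4600 ≈ 592.6
  x_C = (0.2400·400 + 0.4600·340 + 0.8000·70) / 0.4600 = 308.40 / 0.4600 ≈ 670.4

x_D = 652.6, x_R = 592.6, x_C = 670.4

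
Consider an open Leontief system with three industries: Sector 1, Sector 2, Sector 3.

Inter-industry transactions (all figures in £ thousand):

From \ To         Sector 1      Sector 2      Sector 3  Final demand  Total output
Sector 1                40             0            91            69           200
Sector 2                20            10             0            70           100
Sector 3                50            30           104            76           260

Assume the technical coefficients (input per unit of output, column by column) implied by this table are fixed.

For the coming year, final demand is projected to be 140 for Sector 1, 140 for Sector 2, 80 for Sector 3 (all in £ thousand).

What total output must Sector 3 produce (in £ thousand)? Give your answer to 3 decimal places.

x_3 = 370.241

Technical coefficients a_ij = z_ij / X_j:
  a_11 = 40/200 = 0.20, a_21 = 20/200 = 0.10, a_31 = 50/200 = 0.25
  a_12 = 0/100 = 0.00, a_22 = 10/100 = 0.10, a_32 = 30/100 = 0.30
  a_13 = 91/260 = 0.35, a_23 = 0/260 = 0.00, a_33 = 104/260 = 0.40
I − A =
  [   0.80     0.00    -0.35]
  [  -0.10     0.90     0.00]
  [  -0.25    -0.30     0.60]
Cofactors of I−A, C_ij = (−1)^(i+j)·(minor ij) (rows/columns in the sector order above):
  C_11 = (0.90)(0.60) − (0.00)(-0.30) = 0.5400
  C_12 = −[(-0.10)(0.60) − (0.00)(-0.25)] = 0.0600
  C_13 = (-0.10)(-0.30) − (0.90)(-0.25) = 0.2550
  C_21 = −[(0.00)(0.60) − (-0.35)(-0.30)] = 0.1050
  C_22 = (0.80)(0.60) − (-0.35)(-0.25) = 0.3925
  C_23 = −[(0.80)(-0.30) − (0.00)(-0.25)] = 0.2400
  C_31 = (0.00)(0.00) − (-0.35)(0.90) = 0.3150
  C_32 = −[(0.80)(0.00) − (-0.35)(-0.10)] = 0.0350
  C_33 = (0.80)(0.90) − (0.00)(-0.10) = 0.7200
det(I−A) = Σ_j (I−A)_1j·C_1j = (0.80)(0.5400) + (0.00)(0.0600) + (-0.35)(0.2550) = 0.34275
adj(I−A) = Cᵀ =
  [ 0.5400   0.1050   0.3150]
  [ 0.0600   0.3925   0.0350]
  [ 0.2550   0.2400   0.7200]
(I − A)⁻¹ = adj(I−A) / det(I−A) ≈
  [   1.5755     0.3063     0.9190]
  [   0.1751     1.1451     0.1021]
  [   0.7440     0.7002     2.1007]
x = (I − A)⁻¹ d = adj(I−A)·d / det(I−A), with det(I−A) = 0.34275:
  x_1 = (0.5400·140 + 0.1050·140 + 0.3150·80) / 0.34275 = 115.50 / 0.34275 ≈ 336.980
  x_2 = (0.0600·140 + 0.3925·140 + 0.0350·80) / 0.34275 = 66.15 / 0.34275 ≈ 192.998
  x_3 = (0.2550·140 + 0.2400·140 + 0.7200·80) / 0.34275 = 126.90 / 0.34275 ≈ 370.241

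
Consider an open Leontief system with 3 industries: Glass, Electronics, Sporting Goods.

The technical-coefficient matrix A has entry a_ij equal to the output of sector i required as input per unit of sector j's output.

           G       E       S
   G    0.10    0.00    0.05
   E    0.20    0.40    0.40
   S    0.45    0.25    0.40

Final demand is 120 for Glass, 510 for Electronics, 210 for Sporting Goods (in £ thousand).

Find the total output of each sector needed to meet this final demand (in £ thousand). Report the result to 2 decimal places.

x_G = 201.26, x_E = 1732.22, x_S = 1222.71

I − A =
  [   0.90     0.00    -0.05]
  [  -0.20     0.60    -0.40]
  [  -0.45    -0.25     0.60]
Cofactors of I−A, C_ij = (−1)^(i+j)·(minor ij) (rows/columns in the sector order above):
  C_11 = (0.60)(0.60) − (-0.40)(-0.25) = 0.2600
  C_12 = −[(-0.20)(0.60) − (-0.40)(-0.45)] = 0.3000
  C_13 = (-0.20)(-0.25) − (0.60)(-0.45) = 0.3200
  C_21 = −[(0.00)(0.60) − (-0.05)(-0.25)] = 0.0125
  C_22 = (0.90)(0.60) − (-0.05)(-0.45) = 0.5175
  C_23 = −[(0.90)(-0.25) − (0.00)(-0.45)] = 0.2250
  C_31 = (0.00)(-0.40) − (-0.05)(0.60) = 0.0300
  C_32 = −[(0.90)(-0.40) − (-0.05)(-0.20)] = 0.3700
  C_33 = (0.90)(0.60) − (0.00)(-0.20) = 0.5400
det(I−A) = Σ_j (I−A)_1j·C_1j = (0.90)(0.2600) + (0.00)(0.3000) + (-0.05)(0.3200) = 0.2180
adj(I−A) = Cᵀ =
  [ 0.2600   0.0125   0.0300]
  [ 0.3000   0.5175   0.3700]
  [ 0.3200   0.2250   0.5400]
(I − A)⁻¹ = adj(I−A) / det(I−A) ≈
  [   1.1927     0.0573     0.1376]
  [   1.3761     2.3739     1.6972]
  [   1.4679     1.0321     2.4771]
x = (I − A)⁻¹ d = adj(I−A)·d / det(I−A), with det(I−A) = 0.2180:
  x_G = (0.2600·120 + 0.0125·510 + 0.0300·210) / 0.2180 = 43.875 / 0.2180 ≈ 201.26
  x_E = (0.3000·120 + 0.5175·510 + 0.3700·210) / 0.2180 = 377.625 / 0.2180 ≈ 1732.22
  x_S = (0.3200·120 + 0.2250·510 + 0.5400·210) / 0.2180 = 266.55 / 0.2180 ≈ 1222.71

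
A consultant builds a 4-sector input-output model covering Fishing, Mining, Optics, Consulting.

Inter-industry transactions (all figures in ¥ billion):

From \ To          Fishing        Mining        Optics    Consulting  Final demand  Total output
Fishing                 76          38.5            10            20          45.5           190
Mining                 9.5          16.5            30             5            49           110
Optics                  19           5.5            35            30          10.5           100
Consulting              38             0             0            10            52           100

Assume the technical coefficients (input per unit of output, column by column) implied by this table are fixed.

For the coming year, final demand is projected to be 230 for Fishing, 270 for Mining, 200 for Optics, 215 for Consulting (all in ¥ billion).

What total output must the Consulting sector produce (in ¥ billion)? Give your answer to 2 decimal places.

x_C = 473.19

Technical coefficients a_ij = z_ij / X_j:
  a_FF = 76/190 = 0.40, a_MF = 9.5/190 = 0.05, a_OF = 19/190 = 0.10, a_CF = 38/190 = 0.20
  a_FM = 38.5/110 = 0.35, a_MM = 16.5/110 = 0.15, a_OM = 5.5/110 = 0.05, a_CM = 0/110 = 0.00
  a_FO = 10/100 = 0.10, a_MO = 30/100 = 0.30, a_OO = 35/100 = 0.35, a_CO = 0/100 = 0.00
  a_FC = 20/100 = 0.20, a_MC = 5/100 = 0.05, a_OC = 30/100 = 0.30, a_CC = 10/100 = 0.10
I − A =
  [   0.60    -0.35    -0.10    -0.20]
  [  -0.05     0.85    -0.30    -0.05]
  [  -0.10    -0.05     0.65    -0.30]
  [  -0.20     0.00     0.00     0.90]
Compute the cofactors C_ij = (−1)^(i+j)·(3×3 minor ij) of I−A; the adjugate is their transpose:
adj(I−A) = Cᵀ =
  [ 0.483750   0.209250   0.171000   0.176125]
  [ 0.080750   0.310000   0.155500   0.087000]
  [ 0.130250   0.077500   0.405750   0.168500]
  [ 0.107500   0.046500   0.038000   0.291875]
det(I−A) = Σ_j (I−A)_1j·C_1j = (0.60)(0.483750) + (-0.35)(0.080750) + (-0.10)(0.130250) + (-0.20)(0.107500) = 0.2274625
(I − A)⁻¹ = adj(I−A) / det(I−A) ≈
  [   2.1267     0.9199     0.7518     0.7743]
  [   0.3550     1.3629     0.6836     0.3825]
  [   0.5726     0.3407     1.7838     0.7408]
  [   0.4726     0.2044     0.1671     1.2832]
x = (I − A)⁻¹ d = adj(I−A)·d / det(I−A), with det(I−A) = 0.2274625:
  x_F = (0.483750·230 + 0.209250·270 + 0.171000·200 + 0.176125·215) / 0.2274625 = 239.826875 / 0.2274625 ≈ 1054.36
  x_M = (0.080750·230 + 0.310000·270 + 0.155500·200 + 0.087000·215) / 0.2274625 = 152.0775 / 0.2274625 ≈ 668.58
  x_O = (0.130250·230 + 0.077500·270 + 0.405750·200 + 0.168500·215) / 0.2274625 = 168.26 / 0.2274625 ≈ 739.73
  x_C = (0.107500·230 + 0.046500·270 + 0.038000·200 + 0.291875·215) / 0.2274625 = 107.633125 / 0.2274625 ≈ 473.19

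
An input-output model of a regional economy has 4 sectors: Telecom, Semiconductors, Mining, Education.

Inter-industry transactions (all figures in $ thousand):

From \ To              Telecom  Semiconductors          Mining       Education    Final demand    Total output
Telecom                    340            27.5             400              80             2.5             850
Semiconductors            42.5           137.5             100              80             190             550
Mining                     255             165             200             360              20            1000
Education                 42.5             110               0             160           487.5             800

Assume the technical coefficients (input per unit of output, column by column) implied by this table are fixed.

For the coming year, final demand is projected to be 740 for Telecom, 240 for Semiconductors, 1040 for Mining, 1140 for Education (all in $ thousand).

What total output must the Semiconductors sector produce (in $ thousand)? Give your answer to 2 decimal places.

x_2 = 1611.60

Technical coefficients a_ij = z_ij / X_j:
  a_11 = 340/850 = 0.40, a_21 = 42.5/850 = 0.05, a_31 = 255/850 = 0.30, a_41 = 42.5/850 = 0.05
  a_12 = 27.5/550 = 0.05, a_22 = 137.5/550 = 0.25, a_32 = 165/550 = 0.30, a_42 = 110/550 = 0.20
  a_13 = 400/1000 = 0.40, a_23 = 100/1000 = 0.10, a_33 = 200/1000 = 0.20, a_43 = 0/1000 = 0.00
  a_14 = 80/800 = 0.10, a_24 = 80/800 = 0.10, a_34 = 360/800 = 0.45, a_44 = 160/800 = 0.20
I − A =
  [   0.60    -0.05    -0.40    -0.10]
  [  -0.05     0.75    -0.10    -0.10]
  [  -0.30    -0.30     0.80    -0.45]
  [  -0.05    -0.20     0.00     0.80]
Compute the cofactors C_ij = (−1)^(i+j)·(3×3 minor ij) of I−A; the adjugate is their transpose:
adj(I−A) = Cᵀ =
  [ 0.431000   0.180000   0.238000   0.210250]
  [ 0.062250   0.275000   0.065500   0.079000]
  [ 0.208875   0.215625   0.341000   0.244875]
  [ 0.042500   0.080000   0.031250   0.242500]
det(I−A) = Σ_j (I−A)_1j·C_1j = (0.60)(0.431000) + (-0.05)(0.062250) + (-0.40)(0.208875) + (-0.10)(0.042500) = 0.1676875
(I − A)⁻¹ = adj(I−A) / det(I−A) ≈
  [   2.5703     1.0734     1.4193     1.2538]
  [   0.3712     1.6400     0.3906     0.4711]
  [   1.2456     1.2859     2.0335     1.4603]
  [   0.2534     0.4771     0.1864     1.4461]
x = (I − A)⁻¹ d = adj(I−A)·d / det(I−A), with det(I−A) = 0.1676875:
  x_1 = (0.431000·740 + 0.180000·240 + 0.238000·1040 + 0.210250·1140) / 0.1676875 = 849.345 / 0.1676875 ≈ 5065.05
  x_2 = (0.062250·740 + 0.275000·240 + 0.065500·1040 + 0.079000·1140) / 0.1676875 = 270.245 / 0.1676875 ≈ 1611.60
  x_3 = (0.208875·740 + 0.215625·240 + 0.341000·1040 + 0.244875·1140) / 0.1676875 = 840.115 / 0.1676875 ≈ 5010.00
  x_4 = (0.042500·740 + 0.080000·240 + 0.031250·1040 + 0.242500·1140) / 0.1676875 = 359.60 / 0.1676875 ≈ 2144.47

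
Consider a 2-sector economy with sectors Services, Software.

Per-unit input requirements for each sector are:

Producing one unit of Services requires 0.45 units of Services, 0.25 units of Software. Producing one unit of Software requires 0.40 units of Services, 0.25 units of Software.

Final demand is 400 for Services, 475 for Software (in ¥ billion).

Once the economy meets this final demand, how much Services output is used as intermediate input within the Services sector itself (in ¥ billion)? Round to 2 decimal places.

z_11 = 705.60

I − A =
  [   0.55    -0.40]
  [  -0.25     0.75]
det(I−A) = (0.55)(0.75) − (-0.40)(-0.25) = 0.3125
adj(I−A) = [[0.75, 0.40], [0.25, 0.55]]
(I − A)⁻¹ = adj(I−A) / det(I−A) ≈
  [   2.4000     1.2800]
  [   0.8000     1.7600]
First solve x = (I − A)⁻¹ d = adj(I−A)·d / det(I−A); in particular x_1 = (0.75·400 + 0.40·475) / 0.3125 = 490.00 / 0.3125 = 1568.0000.
Intermediate flow from 1 to 1: z_11 = a_11 · x_1 = 0.45 × 490.00 / 0.3125 = 220.50 / 0.3125 = 705.60.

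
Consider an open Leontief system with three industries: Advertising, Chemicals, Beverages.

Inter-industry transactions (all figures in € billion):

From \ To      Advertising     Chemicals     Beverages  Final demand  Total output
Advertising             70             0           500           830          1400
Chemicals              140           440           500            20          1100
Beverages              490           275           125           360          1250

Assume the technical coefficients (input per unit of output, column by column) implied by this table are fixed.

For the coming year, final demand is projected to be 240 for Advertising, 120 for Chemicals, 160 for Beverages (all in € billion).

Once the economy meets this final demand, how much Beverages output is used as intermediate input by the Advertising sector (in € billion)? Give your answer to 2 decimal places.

z_31 = 168.52

Technical coefficients a_ij = z_ij / X_j:
  a_11 = 70/1400 = 0.05, a_21 = 140/1400 = 0.10, a_31 = 490/1400 = 0.35
  a_12 = 0/1100 = 0.00, a_22 = 440/1100 = 0.40, a_32 = 275/1100 = 0.25
  a_13 = 500/1250 = 0.40, a_23 = 500/1250 = 0.40, a_33 = 125/1250 = 0.10
I − A =
  [   0.95     0.00    -0.40]
  [  -0.10     0.60    -0.40]
  [  -0.35    -0.25     0.90]
Cofactors of I−A, C_ij = (−1)^(i+j)·(minor ij) (rows/columns in the sector order above):
  C_11 = (0.60)(0.90) − (-0.40)(-0.25) = 0.4400
  C_12 = −[(-0.10)(0.90) − (-0.40)(-0.35)] = 0.2300
  C_13 = (-0.10)(-0.25) − (0.60)(-0.35) = 0.2350
  C_21 = −[(0.00)(0.90) − (-0.40)(-0.25)] = 0.1000
  C_22 = (0.95)(0.90) − (-0.40)(-0.35) = 0.7150
  C_23 = −[(0.95)(-0.25) − (0.00)(-0.35)] = 0.2375
  C_31 = (0.00)(-0.40) − (-0.40)(0.60) = 0.2400
  C_32 = −[(0.95)(-0.40) − (-0.40)(-0.10)] = 0.4200
  C_33 = (0.95)(0.60) − (0.00)(-0.10) = 0.5700
det(I−A) = Σ_j (I−A)_1j·C_1j = (0.95)(0.4400) + (0.00)(0.2300) + (-0.40)(0.2350) = 0.3240
adj(I−A) = Cᵀ =
  [ 0.4400   0.1000   0.2400]
  [ 0.2300   0.7150   0.4200]
  [ 0.2350   0.2375   0.5700]
(I − A)⁻¹ = adj(I−A) / det(I−A) ≈
  [   1.3580     0.3086     0.7407]
  [   0.7099     2.2068     1.2963]
  [   0.7253     0.7330     1.7593]
First solve x = (I − A)⁻¹ d = adj(I−A)·d / det(I−A); in particular x_1 = (0.4400·240 + 0.1000·120 + 0.2400·160) / 0.3240 = 156.00 / 0.3240 ≈ 481.4815.
Intermediate flow from 3 to 1: z_31 = a_31 · x_1 = 0.35 × 156.00 / 0.3240 = 54.60 / 0.3240 ≈ 168.52.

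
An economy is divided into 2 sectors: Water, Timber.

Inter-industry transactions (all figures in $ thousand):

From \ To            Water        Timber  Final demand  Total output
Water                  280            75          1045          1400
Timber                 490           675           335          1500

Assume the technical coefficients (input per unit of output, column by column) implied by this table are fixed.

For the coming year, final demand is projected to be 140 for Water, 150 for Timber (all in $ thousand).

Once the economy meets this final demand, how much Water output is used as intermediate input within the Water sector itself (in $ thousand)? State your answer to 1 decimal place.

Technical coefficients a_ij = z_ij / X_j:
  a_11 = 280/1400 = 0.20, a_21 = 490/1400 = 0.35
  a_12 = 75/1500 = 0.05, a_22 = 675/1500 = 0.45
I − A =
  [   0.80    -0.05]
  [  -0.35     0.55]
det(I−A) = (0.80)(0.55) − (-0.05)(-0.35) = 0.4225
adj(I−A) = [[0.55, 0.05], [0.35, 0.80]]
(I − A)⁻¹ = adj(I−A) / det(I−A) ≈
  [   1.3018     0.1183]
  [   0.8284     1.8935]
First solve x = (I − A)⁻¹ d = adj(I−A)·d / det(I−A); in particular x_1 = (0.55·140 + 0.05·150) / 0.4225 = 84.50 / 0.4225 = 200.000.
Intermediate flow from 1 to 1: z_11 = a_11 · x_1 = 0.20 × 84.50 / 0.4225 = 16.90 / 0.4225 = 40.0.

z_11 = 40.0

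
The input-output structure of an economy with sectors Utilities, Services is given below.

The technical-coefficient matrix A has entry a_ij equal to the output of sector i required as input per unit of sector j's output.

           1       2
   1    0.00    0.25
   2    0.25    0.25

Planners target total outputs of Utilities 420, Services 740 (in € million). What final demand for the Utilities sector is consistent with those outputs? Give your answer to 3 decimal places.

I − A =
  [   1.00    -0.25]
  [  -0.25     0.75]
d = (I − A) x:
  d_1 = (+1.00)·420 + (-0.25)·740 = 235.000
  d_2 = (-0.25)·420 + (+0.75)·740 = 450.000

d_1 = 235.000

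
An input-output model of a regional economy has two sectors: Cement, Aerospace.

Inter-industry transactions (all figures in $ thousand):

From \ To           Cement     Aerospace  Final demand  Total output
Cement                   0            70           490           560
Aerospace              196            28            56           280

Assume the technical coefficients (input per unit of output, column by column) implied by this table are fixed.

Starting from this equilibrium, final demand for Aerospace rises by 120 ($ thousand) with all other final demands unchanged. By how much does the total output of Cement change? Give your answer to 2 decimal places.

Technical coefficients a_ij = z_ij / X_j:
  a_11 = 0/560 = 0.00, a_21 = 196/560 = 0.35
  a_12 = 70/280 = 0.25, a_22 = 28/280 = 0.10
I − A =
  [   1.00    -0.25]
  [  -0.35     0.90]
det(I−A) = (1.00)(0.90) − (-0.25)(-0.35) = 0.8125
adj(I−A) = [[0.90, 0.25], [0.35, 1.00]]
(I − A)⁻¹ = adj(I−A) / det(I−A) ≈
  [   1.1077     0.3077]
  [   0.4308     1.2308]
Δx = (I − A)⁻¹ Δd with Δd having +120 in the Aerospace component and 0 elsewhere.
So Δx_1 = L_12 · (+120), where L_12 = adj(I−A)_12 / det(I−A) = 0.25 / 0.8125.
Δx_1 = 0.25 × (+120) / 0.8125 = 30.00 / 0.8125 ≈ 36.92.

Δx_1 = 36.92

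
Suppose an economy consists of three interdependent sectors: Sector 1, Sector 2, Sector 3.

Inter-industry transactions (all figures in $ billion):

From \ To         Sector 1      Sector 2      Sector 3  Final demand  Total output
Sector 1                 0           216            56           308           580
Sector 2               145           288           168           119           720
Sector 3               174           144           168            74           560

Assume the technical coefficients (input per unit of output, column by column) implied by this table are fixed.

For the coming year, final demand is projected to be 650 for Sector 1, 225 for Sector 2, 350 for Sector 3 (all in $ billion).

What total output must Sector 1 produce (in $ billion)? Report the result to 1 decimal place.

x_1 = 1313.6

Technical coefficients a_ij = z_ij / X_j:
  a_11 = 0/580 = 0.00, a_21 = 145/580 = 0.25, a_31 = 174/580 = 0.30
  a_12 = 216/720 = 0.30, a_22 = 288/720 = 0.40, a_32 = 144/720 = 0.20
  a_13 = 56/560 = 0.10, a_23 = 168/560 = 0.30, a_33 = 168/560 = 0.30
I − A =
  [   1.00    -0.30    -0.10]
  [  -0.25     0.60    -0.30]
  [  -0.30    -0.20     0.70]
Cofactors of I−A, C_ij = (−1)^(i+j)·(minor ij) (rows/columns in the sector order above):
  C_11 = (0.60)(0.70) − (-0.30)(-0.20) = 0.3600
  C_12 = −[(-0.25)(0.70) − (-0.30)(-0.30)] = 0.2650
  C_13 = (-0.25)(-0.20) − (0.60)(-0.30) = 0.2300
  C_21 = −[(-0.30)(0.70) − (-0.10)(-0.20)] = 0.2300
  C_22 = (1.00)(0.70) − (-0.10)(-0.30) = 0.6700
  C_23 = −[(1.00)(-0.20) − (-0.30)(-0.30)] = 0.2900
  C_31 = (-0.30)(-0.30) − (-0.10)(0.60) = 0.1500
  C_32 = −[(1.00)(-0.30) − (-0.10)(-0.25)] = 0.3250
  C_33 = (1.00)(0.60) − (-0.30)(-0.25) = 0.5250
det(I−A) = Σ_j (I−A)_1j·C_1j = (1.00)(0.3600) + (-0.30)(0.2650) + (-0.10)(0.2300) = 0.2575
adj(I−A) = Cᵀ =
  [ 0.3600   0.2300   0.1500]
  [ 0.2650   0.6700   0.3250]
  [ 0.2300   0.2900   0.5250]
(I − A)⁻¹ = adj(I−A) / det(I−A) ≈
  [   1.3981     0.8932     0.5825]
  [   1.0291     2.6019     1.2621]
  [   0.8932     1.1262     2.0388]
x = (I − A)⁻¹ d = adj(I−A)·d / det(I−A), with det(I−A) = 0.2575:
  x_1 = (0.3600·650 + 0.2300·225 + 0.1500·350) / 0.2575 = 338.25 / 0.2575 ≈ 1313.6
  x_2 = (0.2650·650 + 0.6700·225 + 0.3250·350) / 0.2575 = 436.75 / 0.2575 ≈ 1696.1
  x_3 = (0.2300·650 + 0.2900·225 + 0.5250·350) / 0.2575 = 398.50 / 0.2575 ≈ 1547.6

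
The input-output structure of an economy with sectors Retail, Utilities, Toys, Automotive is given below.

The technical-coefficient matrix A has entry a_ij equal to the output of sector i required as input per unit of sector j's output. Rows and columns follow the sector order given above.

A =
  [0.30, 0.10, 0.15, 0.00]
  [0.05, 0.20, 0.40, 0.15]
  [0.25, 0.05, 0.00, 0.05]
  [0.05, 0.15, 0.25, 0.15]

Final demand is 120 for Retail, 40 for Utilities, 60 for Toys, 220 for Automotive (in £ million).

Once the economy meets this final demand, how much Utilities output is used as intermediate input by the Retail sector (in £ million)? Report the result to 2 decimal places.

I − A =
  [   0.70    -0.10    -0.15     0.00]
  [  -0.05     0.80    -0.40    -0.15]
  [  -0.25    -0.05     1.00    -0.05]
  [  -0.05    -0.15    -0.25     0.85]
Compute the cofactors C_ij = (−1)^(i+j)·(3×3 minor ij) of I−A; the adjugate is their transpose:
adj(I−A) = Cᵀ =
  [ 0.625625   0.091250   0.136375   0.024125]
  [ 0.144750   0.554000   0.271750   0.113750]
  [ 0.169250   0.056500   0.455250   0.036750]
  [ 0.112125   0.119750   0.189875   0.500625]
det(I−A) = Σ_j (I−A)_1j·C_1j = (0.70)(0.625625) + (-0.10)(0.144750) + (-0.15)(0.169250) + (0.00)(0.112125) = 0.398075
(I − A)⁻¹ = adj(I−A) / det(I−A) ≈
  [   1.5716     0.2292     0.3426     0.0606]
  [   0.3636     1.3917     0.6827     0.2858]
  [   0.4252     0.1419     1.1436     0.0923]
  [   0.2817     0.3008     0.4770     1.2576]
First solve x = (I − A)⁻¹ d = adj(I−A)·d / det(I−A); in particular x_1 = (0.625625·120 + 0.091250·40 + 0.136375·60 + 0.024125·220) / 0.398075 = 92.215 / 0.398075 ≈ 231.6523.
Intermediate flow from 2 to 1: z_21 = a_21 · x_1 = 0.05 × 92.215 / 0.398075 = 4.61075 / 0.398075 ≈ 11.58.

z_21 = 11.58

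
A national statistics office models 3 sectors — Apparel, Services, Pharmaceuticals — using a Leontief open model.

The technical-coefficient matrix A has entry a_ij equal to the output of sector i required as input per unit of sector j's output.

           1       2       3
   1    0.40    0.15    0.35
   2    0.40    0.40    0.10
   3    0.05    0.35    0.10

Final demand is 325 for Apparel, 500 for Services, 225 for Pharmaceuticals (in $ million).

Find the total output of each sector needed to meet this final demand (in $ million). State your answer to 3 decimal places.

x_1 = 1819.868, x_2 = 2250.993, x_3 = 1226.490

I − A =
  [   0.60    -0.15    -0.35]
  [  -0.40     0.60    -0.10]
  [  -0.05    -0.35     0.90]
Cofactors of I−A, C_ij = (−1)^(i+j)·(minor ij) (rows/columns in the sector order above):
  C_11 = (0.60)(0.90) − (-0.10)(-0.35) = 0.5050
  C_12 = −[(-0.40)(0.90) − (-0.10)(-0.05)] = 0.3650
  C_13 = (-0.40)(-0.35) − (0.60)(-0.05) = 0.1700
  C_21 = −[(-0.15)(0.90) − (-0.35)(-0.35)] = 0.2575
  C_22 = (0.60)(0.90) − (-0.35)(-0.05) = 0.5225
  C_23 = −[(0.60)(-0.35) − (-0.15)(-0.05)] = 0.2175
  C_31 = (-0.15)(-0.10) − (-0.35)(0.60) = 0.2250
  C_32 = −[(0.60)(-0.10) − (-0.35)(-0.40)] = 0.2000
  C_33 = (0.60)(0.60) − (-0.15)(-0.40) = 0.3000
det(I−A) = Σ_j (I−A)_1j·C_1j = (0.60)(0.5050) + (-0.15)(0.3650) + (-0.35)(0.1700) = 0.18875
adj(I−A) = Cᵀ =
  [ 0.5050   0.2575   0.2250]
  [ 0.3650   0.5225   0.2000]
  [ 0.1700   0.2175   0.3000]
(I − A)⁻¹ = adj(I−A) / det(I−A) ≈
  [   2.6755     1.3642     1.1921]
  [   1.9338     2.7682     1.0596]
  [   0.9007     1.1523     1.5894]
x = (I − A)⁻¹ d = adj(I−A)·d / det(I−A), with det(I−A) = 0.18875:
  x_1 = (0.5050·325 + 0.2575·500 + 0.2250·225) / 0.18875 = 343.50 / 0.18875 ≈ 1819.868
  x_2 = (0.3650·325 + 0.5225·500 + 0.2000·225) / 0.18875 = 424.875 / 0.18875 ≈ 2250.993
  x_3 = (0.1700·325 + 0.2175·500 + 0.3000·225) / 0.18875 = 231.50 / 0.18875 ≈ 1226.490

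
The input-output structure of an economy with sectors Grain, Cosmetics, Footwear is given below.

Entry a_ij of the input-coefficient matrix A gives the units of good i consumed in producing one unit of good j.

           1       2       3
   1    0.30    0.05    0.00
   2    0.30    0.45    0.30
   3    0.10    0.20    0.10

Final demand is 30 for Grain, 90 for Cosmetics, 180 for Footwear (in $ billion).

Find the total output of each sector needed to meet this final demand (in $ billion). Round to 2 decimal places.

I − A =
  [   0.70    -0.05     0.00]
  [  -0.30     0.55    -0.30]
  [  -0.10    -0.20     0.90]
Cofactors of I−A, C_ij = (−1)^(i+j)·(minor ij) (rows/columns in the sector order above):
  C_11 = (0.55)(0.90) − (-0.30)(-0.20) = 0.4350
  C_12 = −[(-0.30)(0.90) − (-0.30)(-0.10)] = 0.3000
  C_13 = (-0.30)(-0.20) − (0.55)(-0.10) = 0.1150
  C_21 = −[(-0.05)(0.90) − (0.00)(-0.20)] = 0.0450
  C_22 = (0.70)(0.90) − (0.00)(-0.10) = 0.6300
  C_23 = −[(0.70)(-0.20) − (-0.05)(-0.10)] = 0.1450
  C_31 = (-0.05)(-0.30) − (0.00)(0.55) = 0.0150
  C_32 = −[(0.70)(-0.30) − (0.00)(-0.30)] = 0.2100
  C_33 = (0.70)(0.55) − (-0.05)(-0.30) = 0.3700
det(I−A) = Σ_j (I−A)_1j·C_1j = (0.70)(0.4350) + (-0.05)(0.3000) + (0.00)(0.1150) = 0.2895
adj(I−A) = Cᵀ =
  [ 0.4350   0.0450   0.0150]
  [ 0.3000   0.6300   0.2100]
  [ 0.1150   0.1450   0.3700]
(I − A)⁻¹ = adj(I−A) / det(I−A) ≈
  [   1.5026     0.1554     0.0518]
  [   1.0363     2.1762     0.7254]
  [   0.3972     0.5009     1.2781]
x = (I − A)⁻¹ d = adj(I−A)·d / det(I−A), with det(I−A) = 0.2895:
  x_1 = (0.4350·30 + 0.0450·90 + 0.0150·180) / 0.2895 = 19.80 / 0.2895 ≈ 68.39
  x_2 = (0.3000·30 + 0.6300·90 + 0.2100·180) / 0.2895 = 103.50 / 0.2895 ≈ 357.51
  x_3 = (0.1150·30 + 0.1450·90 + 0.3700·180) / 0.2895 = 83.10 / 0.2895 ≈ 287.05

x_1 = 68.39, x_2 = 357.51, x_3 = 287.05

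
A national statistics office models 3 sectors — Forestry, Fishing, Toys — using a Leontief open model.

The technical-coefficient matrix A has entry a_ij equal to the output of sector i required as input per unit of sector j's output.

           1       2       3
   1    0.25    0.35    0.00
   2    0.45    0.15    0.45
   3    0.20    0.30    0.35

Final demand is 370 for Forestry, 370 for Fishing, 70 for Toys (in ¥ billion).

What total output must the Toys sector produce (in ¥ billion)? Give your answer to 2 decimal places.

I − A =
  [   0.75    -0.35     0.00]
  [  -0.45     0.85    -0.45]
  [  -0.20    -0.30     0.65]
Cofactors of I−A, C_ij = (−1)^(i+j)·(minor ij) (rows/columns in the sector order above):
  C_11 = (0.85)(0.65) − (-0.45)(-0.30) = 0.4175
  C_12 = −[(-0.45)(0.65) − (-0.45)(-0.20)] = 0.3825
  C_13 = (-0.45)(-0.30) − (0.85)(-0.20) = 0.3050
  C_21 = −[(-0.35)(0.65) − (0.00)(-0.30)] = 0.2275
  C_22 = (0.75)(0.65) − (0.00)(-0.20) = 0.4875
  C_23 = −[(0.75)(-0.30) − (-0.35)(-0.20)] = 0.2950
  C_31 = (-0.35)(-0.45) − (0.00)(0.85) = 0.1575
  C_32 = −[(0.75)(-0.45) − (0.00)(-0.45)] = 0.3375
  C_33 = (0.75)(0.85) − (-0.35)(-0.45) = 0.4800
det(I−A) = Σ_j (I−A)_1j·C_1j = (0.75)(0.4175) + (-0.35)(0.3825) + (0.00)(0.3050) = 0.17925
adj(I−A) = Cᵀ =
  [ 0.4175   0.2275   0.1575]
  [ 0.3825   0.4875   0.3375]
  [ 0.3050   0.2950   0.4800]
(I − A)⁻¹ = adj(I−A) / det(I−A) ≈
  [   2.3291     1.2692     0.8787]
  [   2.1339     2.7197     1.8828]
  [   1.7015     1.6457     2.6778]
x = (I − A)⁻¹ d = adj(I−A)·d / det(I−A), with det(I−A) = 0.17925:
  x_1 = (0.4175·370 + 0.2275·370 + 0.1575·70) / 0.17925 = 249.675 / 0.17925 ≈ 1392.89
  x_2 = (0.3825·370 + 0.4875·370 + 0.3375·70) / 0.17925 = 345.525 / 0.17925 ≈ 1927.62
  x_3 = (0.3050·370 + 0.2950·370 + 0.4800·70) / 0.17925 = 255.60 / 0.17925 ≈ 1425.94

x_3 = 1425.94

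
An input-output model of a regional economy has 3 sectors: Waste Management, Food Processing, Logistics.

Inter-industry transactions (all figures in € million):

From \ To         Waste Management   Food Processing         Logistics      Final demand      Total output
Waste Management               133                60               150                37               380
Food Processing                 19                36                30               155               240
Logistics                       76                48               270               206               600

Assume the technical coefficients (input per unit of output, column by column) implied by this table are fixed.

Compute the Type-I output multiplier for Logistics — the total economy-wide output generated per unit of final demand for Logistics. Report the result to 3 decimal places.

Technical coefficients a_ij = z_ij / X_j:
  a_11 = 133/380 = 0.35, a_21 = 19/380 = 0.05, a_31 = 76/380 = 0.20
  a_12 = 60/240 = 0.25, a_22 = 36/240 = 0.15, a_32 = 48/240 = 0.20
  a_13 = 150/600 = 0.25, a_23 = 30/600 = 0.05, a_33 = 270/600 = 0.45
I − A =
  [   0.65    -0.25    -0.25]
  [  -0.05     0.85    -0.05]
  [  -0.20    -0.20     0.55]
Cofactors of I−A, C_ij = (−1)^(i+j)·(minor ij) (rows/columns in the sector order above):
  C_11 = (0.85)(0.55) − (-0.05)(-0.20) = 0.4575
  C_12 = −[(-0.05)(0.55) − (-0.05)(-0.20)] = 0.0375
  C_13 = (-0.05)(-0.20) − (0.85)(-0.20) = 0.1800
  C_21 = −[(-0.25)(0.55) − (-0.25)(-0.20)] = 0.1875
  C_22 = (0.65)(0.55) − (-0.25)(-0.20) = 0.3075
  C_23 = −[(0.65)(-0.20) − (-0.25)(-0.20)] = 0.1800
  C_31 = (-0.25)(-0.05) − (-0.25)(0.85) = 0.2250
  C_32 = −[(0.65)(-0.05) − (-0.25)(-0.05)] = 0.0450
  C_33 = (0.65)(0.85) − (-0.25)(-0.05) = 0.5400
det(I−A) = Σ_j (I−A)_1j·C_1j = (0.65)(0.4575) + (-0.25)(0.0375) + (-0.25)(0.1800) = 0.2430
adj(I−A) = Cᵀ =
  [ 0.4575   0.1875   0.2250]
  [ 0.0375   0.3075   0.0450]
  [ 0.1800   0.1800   0.5400]
(I − A)⁻¹ = adj(I−A) / det(I−A) ≈
  [   1.8827     0.7716     0.9259]
  [   0.1543     1.2654     0.1852]
  [   0.7407     0.7407     2.2222]
The output multiplier for sector j is the column-j sum of the Leontief inverse (I − A)⁻¹ = adj(I−A) / det(I−A).
Column 3 of adj(I−A): (0.2250, 0.0450, 0.5400); det(I−A) = 0.2430.
m_3 = (0.2250 + 0.0450 + 0.5400) / 0.2430 = 0.81 / 0.2430 ≈ 3.333.

m_3 = 3.333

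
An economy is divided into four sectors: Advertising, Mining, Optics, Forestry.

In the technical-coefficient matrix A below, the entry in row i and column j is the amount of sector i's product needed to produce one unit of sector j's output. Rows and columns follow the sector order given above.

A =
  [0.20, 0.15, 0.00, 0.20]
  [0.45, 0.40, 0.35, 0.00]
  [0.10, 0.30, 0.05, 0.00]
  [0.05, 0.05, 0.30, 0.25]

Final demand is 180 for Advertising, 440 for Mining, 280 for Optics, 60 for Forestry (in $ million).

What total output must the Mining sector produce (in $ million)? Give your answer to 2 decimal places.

I − A =
  [   0.80    -0.15     0.00    -0.20]
  [  -0.45     0.60    -0.35     0.00]
  [  -0.10    -0.30     0.95     0.00]
  [  -0.05    -0.05    -0.30     0.75]
Compute the cofactors C_ij = (−1)^(i+j)·(3×3 minor ij) of I−A; the adjugate is their transpose:
adj(I−A) = Cᵀ =
  [ 0.348750   0.134375   0.078875   0.093000]
  [ 0.346875   0.554500   0.233500   0.092500]
  [ 0.146250   0.189250   0.298875   0.039000]
  [ 0.104875   0.121625   0.140375   0.302625]
det(I−A) = Σ_j (I−A)_1j·C_1j = (0.80)(0.348750) + (-0.15)(0.346875) + (0.00)(0.146250) + (-0.20)(0.104875) = 0.20599375
(I − A)⁻¹ = adj(I−A) / det(I−A) ≈
  [   1.6930     0.6523     0.3829     0.4515]
  [   1.6839     2.6918     1.1335     0.4490]
  [   0.7100     0.9187     1.4509     0.1893]
  [   0.5091     0.5904     0.6815     1.4691]
x = (I − A)⁻¹ d = adj(I−A)·d / det(I−A), with det(I−A) = 0.20599375:
  x_1 = (0.348750·180 + 0.134375·440 + 0.078875·280 + 0.093000·60) / 0.20599375 = 149.565 / 0.20599375 ≈ 726.07
  x_2 = (0.346875·180 + 0.554500·440 + 0.233500·280 + 0.092500·60) / 0.20599375 = 377.3475 / 0.20599375 ≈ 1831.84
  x_3 = (0.146250·180 + 0.189250·440 + 0.298875·280 + 0.039000·60) / 0.20599375 = 195.62 / 0.20599375 ≈ 949.64
  x_4 = (0.104875·180 + 0.121625·440 + 0.140375·280 + 0.302625·60) / 0.20599375 = 129.855 / 0.20599375 ≈ 630.38

x_2 = 1831.84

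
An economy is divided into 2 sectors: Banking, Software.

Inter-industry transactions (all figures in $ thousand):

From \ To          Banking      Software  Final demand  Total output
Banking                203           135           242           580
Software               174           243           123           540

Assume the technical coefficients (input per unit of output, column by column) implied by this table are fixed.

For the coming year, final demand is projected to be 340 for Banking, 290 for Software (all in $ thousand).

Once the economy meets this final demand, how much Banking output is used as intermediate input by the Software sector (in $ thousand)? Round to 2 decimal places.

Technical coefficients a_ij = z_ij / X_j:
  a_BB = 203/580 = 0.35, a_SB = 174/580 = 0.30
  a_BS = 135/540 = 0.25, a_SS = 243/540 = 0.45
I − A =
  [   0.65    -0.25]
  [  -0.30     0.55]
det(I−A) = (0.65)(0.55) − (-0.25)(-0.30) = 0.2825
adj(I−A) = [[0.55, 0.25], [0.30, 0.65]]
(I − A)⁻¹ = adj(I−A) / det(I−A) ≈
  [   1.9469     0.8850]
  [   1.0619     2.3009]
First solve x = (I − A)⁻¹ d = adj(I−A)·d / det(I−A); in particular x_S = (0.30·340 + 0.65·290) / 0.2825 = 290.50 / 0.2825 ≈ 1028.3186.
Intermediate flow from B to S: z_BS = a_BS · x_S = 0.25 × 290.50 / 0.2825 = 72.625 / 0.2825 ≈ 257.08.

z_BS = 257.08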